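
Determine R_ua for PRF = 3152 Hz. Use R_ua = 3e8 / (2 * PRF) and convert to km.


R_ua = 3e8 / (2 * 3152) = 47588.8 m = 47.6 km

47.6 km


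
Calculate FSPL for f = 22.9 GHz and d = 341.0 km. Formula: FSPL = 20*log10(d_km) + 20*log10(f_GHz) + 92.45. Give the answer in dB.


20*log10(341.0) = 50.66
20*log10(22.9) = 27.2
FSPL = 170.3 dB

170.3 dB


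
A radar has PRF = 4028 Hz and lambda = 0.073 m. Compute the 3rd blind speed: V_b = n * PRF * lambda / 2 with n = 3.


V_blind = 3 * 4028 * 0.073 / 2 = 441.1 m/s

441.1 m/s


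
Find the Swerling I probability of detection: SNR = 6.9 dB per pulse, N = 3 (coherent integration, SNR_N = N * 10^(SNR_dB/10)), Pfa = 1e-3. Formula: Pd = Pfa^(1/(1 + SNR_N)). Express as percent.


SNR_lin = 10^(6.9/10) = 4.89779
SNR_N = 3 * 4.89779 = 14.69337
1/(1 + SNR_N) = 1/15.69337 = 0.0637212
Pd = (1e-3)^0.0637212 = 0.64393
Pd = 64.4%

64.4%


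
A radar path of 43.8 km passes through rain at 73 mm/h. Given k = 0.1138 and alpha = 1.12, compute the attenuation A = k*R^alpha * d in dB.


gamma = 0.1138 * 73^1.12 = 13.90157 dB/km
A = 13.90157 * 43.8 = 608.89 dB

608.89 dB


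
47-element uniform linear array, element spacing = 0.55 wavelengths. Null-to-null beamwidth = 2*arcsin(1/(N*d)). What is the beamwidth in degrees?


1/(N*d) = 1/(47*0.55) = 0.038685
BW = 2*arcsin(0.038685) = 4.4 degrees

4.4 degrees


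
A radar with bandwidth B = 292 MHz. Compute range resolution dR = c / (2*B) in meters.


dR = 3e8 / (2 * 292000000.0) = 0.51 m

0.51 m


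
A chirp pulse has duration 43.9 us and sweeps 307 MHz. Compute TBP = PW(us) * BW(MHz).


TBP = 43.9 * 307 = 13477.3

13477.3


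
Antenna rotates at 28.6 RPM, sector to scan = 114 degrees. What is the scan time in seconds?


t = 114 / (28.6 * 360) * 60 = 0.66 s

0.66 s


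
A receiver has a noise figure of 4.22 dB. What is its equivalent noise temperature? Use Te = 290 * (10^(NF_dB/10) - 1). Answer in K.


NF_lin = 10^(4.22/10) = 2.642409
Te = 290 * (2.642409 - 1) = 476.3 K

476.3 K


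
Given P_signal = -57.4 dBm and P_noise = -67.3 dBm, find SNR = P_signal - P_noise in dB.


SNR = -57.4 - (-67.3) = 9.9 dB

9.9 dB


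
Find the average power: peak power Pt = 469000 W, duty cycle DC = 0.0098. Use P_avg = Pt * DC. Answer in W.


P_avg = 469000 * 0.0098 = 4596.2 W

4596.2 W


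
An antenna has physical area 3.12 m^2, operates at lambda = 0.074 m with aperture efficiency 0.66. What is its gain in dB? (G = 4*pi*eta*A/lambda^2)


G_linear = 4*pi*0.66*3.12/0.074^2 = 4725.47
G_dB = 10*log10(4725.47) = 36.7 dB

36.7 dB


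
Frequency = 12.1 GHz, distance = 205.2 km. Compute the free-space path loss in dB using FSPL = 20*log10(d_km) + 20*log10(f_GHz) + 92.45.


20*log10(205.2) = 46.24
20*log10(12.1) = 21.66
FSPL = 160.3 dB

160.3 dB


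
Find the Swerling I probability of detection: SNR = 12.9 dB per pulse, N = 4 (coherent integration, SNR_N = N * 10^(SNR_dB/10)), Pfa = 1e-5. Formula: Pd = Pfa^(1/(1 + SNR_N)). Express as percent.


SNR_lin = 10^(12.9/10) = 19.49845
SNR_N = 4 * 19.49845 = 77.9938
1/(1 + SNR_N) = 1/78.9938 = 0.0126592
Pd = (1e-5)^0.0126592 = 0.86438
Pd = 86.4%

86.4%


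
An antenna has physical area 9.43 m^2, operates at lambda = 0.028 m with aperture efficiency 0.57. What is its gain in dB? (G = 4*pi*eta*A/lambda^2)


G_linear = 4*pi*0.57*9.43/0.028^2 = 86154.97
G_dB = 10*log10(86154.97) = 49.4 dB

49.4 dB


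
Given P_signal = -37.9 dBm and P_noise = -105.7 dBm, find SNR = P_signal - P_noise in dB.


SNR = -37.9 - (-105.7) = 67.8 dB

67.8 dB


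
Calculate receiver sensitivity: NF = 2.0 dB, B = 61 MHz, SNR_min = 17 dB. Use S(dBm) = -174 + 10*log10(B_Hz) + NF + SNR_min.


10*log10(61000000.0) = 77.85
S = -174 + 77.85 + 2.0 + 17 = -77.1 dBm

-77.1 dBm


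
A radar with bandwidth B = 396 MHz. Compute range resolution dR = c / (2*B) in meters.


dR = 3e8 / (2 * 396000000.0) = 0.38 m

0.38 m


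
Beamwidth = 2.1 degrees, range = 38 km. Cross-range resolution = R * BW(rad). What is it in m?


BW_rad = 0.036651914
CR = 38000 * 0.036651914 = 1392.8 m

1392.8 m


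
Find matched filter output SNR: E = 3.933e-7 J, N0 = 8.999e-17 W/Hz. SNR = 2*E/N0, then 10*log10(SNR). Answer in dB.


SNR_lin = 2 * 3.933e-7 / 8.999e-17 = 8.741e9
SNR_dB = 10*log10(8.741e9) = 99.4 dB

99.4 dB


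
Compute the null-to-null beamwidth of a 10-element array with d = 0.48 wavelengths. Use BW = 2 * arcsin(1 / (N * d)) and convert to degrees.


1/(N*d) = 1/(10*0.48) = 0.208333
BW = 2*arcsin(0.208333) = 24.0 degrees

24.0 degrees


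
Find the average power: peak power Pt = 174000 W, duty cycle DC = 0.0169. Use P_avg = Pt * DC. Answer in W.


P_avg = 174000 * 0.0169 = 2940.6 W

2940.6 W


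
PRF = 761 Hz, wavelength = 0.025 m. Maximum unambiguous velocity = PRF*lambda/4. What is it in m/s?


V_ua = 761 * 0.025 / 4 = 4.8 m/s

4.8 m/s


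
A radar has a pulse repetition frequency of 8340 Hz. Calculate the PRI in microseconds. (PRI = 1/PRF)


PRI = 1/8340 = 0.0001199041 s = 119.9 us

119.9 us


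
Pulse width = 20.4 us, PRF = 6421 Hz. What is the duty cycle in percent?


DC = 20.4e-6 * 6421 * 100 = 13.1%

13.1%


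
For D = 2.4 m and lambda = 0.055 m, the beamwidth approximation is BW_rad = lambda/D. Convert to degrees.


BW_rad = 0.055 / 2.4 = 0.022917
BW_deg = 1.31 degrees

1.31 degrees


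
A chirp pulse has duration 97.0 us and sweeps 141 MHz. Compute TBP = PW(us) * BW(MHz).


TBP = 97.0 * 141 = 13677.0

13677.0


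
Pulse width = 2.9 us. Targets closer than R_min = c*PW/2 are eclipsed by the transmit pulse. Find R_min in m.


R_min = 3e8 * 2.9e-6 / 2 = 435.0 m

435.0 m


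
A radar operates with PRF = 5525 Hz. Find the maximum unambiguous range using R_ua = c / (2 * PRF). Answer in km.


R_ua = 3e8 / (2 * 5525) = 27149.3 m = 27.1 km

27.1 km


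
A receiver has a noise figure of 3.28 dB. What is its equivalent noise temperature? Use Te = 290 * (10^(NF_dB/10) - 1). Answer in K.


NF_lin = 10^(3.28/10) = 2.128139
Te = 290 * (2.128139 - 1) = 327.2 K

327.2 K


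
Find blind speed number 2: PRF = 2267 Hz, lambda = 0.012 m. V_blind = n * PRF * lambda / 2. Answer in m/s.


V_blind = 2 * 2267 * 0.012 / 2 = 27.2 m/s

27.2 m/s


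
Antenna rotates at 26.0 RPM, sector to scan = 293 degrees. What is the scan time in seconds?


t = 293 / (26.0 * 360) * 60 = 1.88 s

1.88 s


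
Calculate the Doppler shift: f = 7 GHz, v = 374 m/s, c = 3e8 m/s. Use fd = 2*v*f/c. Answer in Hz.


fd = 2 * 374 * 7000000000.0 / 3e8 = 17453.3 Hz

17453.3 Hz


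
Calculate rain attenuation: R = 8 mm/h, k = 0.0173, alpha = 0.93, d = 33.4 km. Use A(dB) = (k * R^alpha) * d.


gamma = 0.0173 * 8^0.93 = 0.119652 dB/km
A = 0.119652 * 33.4 = 4.0 dB

4.0 dB


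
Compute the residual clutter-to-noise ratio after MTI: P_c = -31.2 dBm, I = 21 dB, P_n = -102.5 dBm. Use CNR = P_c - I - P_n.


CNR = -31.2 - 21 - (-102.5) = 50.3 dB

50.3 dB


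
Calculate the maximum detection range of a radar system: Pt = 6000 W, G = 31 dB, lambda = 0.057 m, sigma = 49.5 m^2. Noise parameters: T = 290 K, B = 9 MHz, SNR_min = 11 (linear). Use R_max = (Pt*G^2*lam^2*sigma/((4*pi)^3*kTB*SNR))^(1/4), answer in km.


G_lin = 10^(31/10) = 1258.925412
R^4 = 6000 * 1258.925412^2 * 0.057^2 * 49.5 / ((4*pi)^3 * 1.38e-23 * 290 * 9000000.0 * 11)
R^4 = 1.9452e18 m^4
R_max = (1.9452e18)^(1/4) = 37345.7 m = 37.3 km

37.3 km


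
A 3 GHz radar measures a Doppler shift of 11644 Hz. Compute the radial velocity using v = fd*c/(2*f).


v = 11644 * 3e8 / (2 * 3000000000.0) = 582.2 m/s

582.2 m/s


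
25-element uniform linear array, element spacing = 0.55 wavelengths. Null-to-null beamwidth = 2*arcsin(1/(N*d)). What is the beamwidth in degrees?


1/(N*d) = 1/(25*0.55) = 0.072727
BW = 2*arcsin(0.072727) = 8.3 degrees

8.3 degrees


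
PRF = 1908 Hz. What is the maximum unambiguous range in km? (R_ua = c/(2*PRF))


R_ua = 3e8 / (2 * 1908) = 78616.4 m = 78.6 km

78.6 km


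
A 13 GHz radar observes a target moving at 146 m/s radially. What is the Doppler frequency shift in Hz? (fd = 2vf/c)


fd = 2 * 146 * 13000000000.0 / 3e8 = 12653.3 Hz

12653.3 Hz


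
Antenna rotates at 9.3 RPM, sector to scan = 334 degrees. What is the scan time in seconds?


t = 334 / (9.3 * 360) * 60 = 5.99 s

5.99 s


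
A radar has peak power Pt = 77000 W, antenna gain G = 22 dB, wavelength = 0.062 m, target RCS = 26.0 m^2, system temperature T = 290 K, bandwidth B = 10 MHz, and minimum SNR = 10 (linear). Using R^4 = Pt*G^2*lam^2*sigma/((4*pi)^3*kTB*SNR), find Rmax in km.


G_lin = 10^(22/10) = 158.489319
R^4 = 77000 * 158.489319^2 * 0.062^2 * 26.0 / ((4*pi)^3 * 1.38e-23 * 290 * 10000000.0 * 10)
R^4 = 2.43411e17 m^4
R_max = (2.43411e17)^(1/4) = 22211.9 m = 22.2 km

22.2 km


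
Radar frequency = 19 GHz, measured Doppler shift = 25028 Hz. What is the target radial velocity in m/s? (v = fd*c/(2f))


v = 25028 * 3e8 / (2 * 19000000000.0) = 197.6 m/s

197.6 m/s


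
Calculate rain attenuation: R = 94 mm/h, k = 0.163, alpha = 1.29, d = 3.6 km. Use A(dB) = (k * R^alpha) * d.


gamma = 0.163 * 94^1.29 = 57.216664 dB/km
A = 57.216664 * 3.6 = 205.98 dB

205.98 dB


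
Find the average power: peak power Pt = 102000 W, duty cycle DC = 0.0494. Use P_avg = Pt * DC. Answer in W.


P_avg = 102000 * 0.0494 = 5038.8 W

5038.8 W


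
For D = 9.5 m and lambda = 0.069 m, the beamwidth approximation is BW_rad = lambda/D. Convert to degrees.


BW_rad = 0.069 / 9.5 = 0.007263
BW_deg = 0.42 degrees

0.42 degrees


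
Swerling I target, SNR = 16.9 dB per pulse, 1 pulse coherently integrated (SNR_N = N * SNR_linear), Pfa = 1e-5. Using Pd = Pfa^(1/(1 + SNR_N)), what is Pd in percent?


SNR_lin = 10^(16.9/10) = 48.97788
SNR_N = 1 * 48.97788 = 48.97788
1/(1 + SNR_N) = 1/49.97788 = 0.0200089
Pd = (1e-5)^0.0200089 = 0.79425
Pd = 79.4%

79.4%


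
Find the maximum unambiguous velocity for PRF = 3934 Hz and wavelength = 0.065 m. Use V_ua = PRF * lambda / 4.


V_ua = 3934 * 0.065 / 4 = 63.9 m/s

63.9 m/s


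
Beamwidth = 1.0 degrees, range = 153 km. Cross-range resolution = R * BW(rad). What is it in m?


BW_rad = 0.017453293
CR = 153000 * 0.017453293 = 2670.4 m

2670.4 m


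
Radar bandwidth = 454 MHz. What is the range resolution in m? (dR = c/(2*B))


dR = 3e8 / (2 * 454000000.0) = 0.33 m

0.33 m


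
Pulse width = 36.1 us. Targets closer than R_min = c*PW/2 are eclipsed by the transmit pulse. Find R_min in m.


R_min = 3e8 * 36.1e-6 / 2 = 5415.0 m

5415.0 m


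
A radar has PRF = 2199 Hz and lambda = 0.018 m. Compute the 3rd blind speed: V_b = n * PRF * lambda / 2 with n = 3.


V_blind = 3 * 2199 * 0.018 / 2 = 59.4 m/s

59.4 m/s


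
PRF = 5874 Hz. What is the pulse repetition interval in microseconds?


PRI = 1/5874 = 0.0001702417 s = 170.2 us

170.2 us


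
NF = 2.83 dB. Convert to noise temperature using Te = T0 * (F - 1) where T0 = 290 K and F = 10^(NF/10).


NF_lin = 10^(2.83/10) = 1.918669
Te = 290 * (1.918669 - 1) = 266.4 K

266.4 K


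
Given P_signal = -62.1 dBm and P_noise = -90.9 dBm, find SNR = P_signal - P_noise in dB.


SNR = -62.1 - (-90.9) = 28.8 dB

28.8 dB


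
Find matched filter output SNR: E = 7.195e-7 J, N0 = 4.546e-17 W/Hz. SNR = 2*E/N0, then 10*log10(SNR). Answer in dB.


SNR_lin = 2 * 7.195e-7 / 4.546e-17 = 3.165e10
SNR_dB = 10*log10(3.165e10) = 105.0 dB

105.0 dB


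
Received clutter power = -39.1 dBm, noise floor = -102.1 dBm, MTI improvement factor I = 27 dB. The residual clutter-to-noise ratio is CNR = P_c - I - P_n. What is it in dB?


CNR = -39.1 - 27 - (-102.1) = 36.0 dB

36.0 dB


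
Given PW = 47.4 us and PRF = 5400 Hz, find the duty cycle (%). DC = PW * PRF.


DC = 47.4e-6 * 5400 * 100 = 25.6%

25.6%


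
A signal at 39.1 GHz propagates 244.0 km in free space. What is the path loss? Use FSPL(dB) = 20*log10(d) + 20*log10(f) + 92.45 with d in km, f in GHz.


20*log10(244.0) = 47.75
20*log10(39.1) = 31.84
FSPL = 172.0 dB

172.0 dB


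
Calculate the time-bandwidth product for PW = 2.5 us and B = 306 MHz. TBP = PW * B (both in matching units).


TBP = 2.5 * 306 = 765.0

765.0


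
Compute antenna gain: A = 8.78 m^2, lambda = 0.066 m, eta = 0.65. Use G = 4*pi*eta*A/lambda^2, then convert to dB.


G_linear = 4*pi*0.65*8.78/0.066^2 = 16463.79
G_dB = 10*log10(16463.79) = 42.2 dB

42.2 dB


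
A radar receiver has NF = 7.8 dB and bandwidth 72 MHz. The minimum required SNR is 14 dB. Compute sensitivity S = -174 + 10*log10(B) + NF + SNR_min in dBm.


10*log10(72000000.0) = 78.57
S = -174 + 78.57 + 7.8 + 14 = -73.6 dBm

-73.6 dBm


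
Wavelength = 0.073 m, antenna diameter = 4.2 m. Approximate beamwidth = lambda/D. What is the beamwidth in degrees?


BW_rad = 0.073 / 4.2 = 0.017381
BW_deg = 1.0 degrees

1.0 degrees


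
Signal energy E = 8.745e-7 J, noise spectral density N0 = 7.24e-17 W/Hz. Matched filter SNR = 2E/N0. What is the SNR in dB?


SNR_lin = 2 * 8.745e-7 / 7.24e-17 = 2.416e10
SNR_dB = 10*log10(2.416e10) = 103.8 dB

103.8 dB


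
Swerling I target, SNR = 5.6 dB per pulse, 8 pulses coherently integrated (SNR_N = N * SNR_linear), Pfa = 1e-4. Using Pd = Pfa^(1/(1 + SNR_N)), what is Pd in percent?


SNR_lin = 10^(5.6/10) = 3.63078
SNR_N = 8 * 3.63078 = 29.04624
1/(1 + SNR_N) = 1/30.04624 = 0.033282
Pd = (1e-4)^0.033282 = 0.73599
Pd = 73.6%

73.6%


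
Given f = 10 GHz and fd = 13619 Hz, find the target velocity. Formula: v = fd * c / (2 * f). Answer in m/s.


v = 13619 * 3e8 / (2 * 10000000000.0) = 204.3 m/s

204.3 m/s


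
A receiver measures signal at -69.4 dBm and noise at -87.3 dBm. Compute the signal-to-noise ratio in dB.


SNR = -69.4 - (-87.3) = 17.9 dB

17.9 dB


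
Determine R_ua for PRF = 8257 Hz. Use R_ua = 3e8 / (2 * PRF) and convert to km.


R_ua = 3e8 / (2 * 8257) = 18166.4 m = 18.2 km

18.2 km


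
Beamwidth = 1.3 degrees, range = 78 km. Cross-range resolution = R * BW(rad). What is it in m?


BW_rad = 0.02268928
CR = 78000 * 0.02268928 = 1769.8 m

1769.8 m


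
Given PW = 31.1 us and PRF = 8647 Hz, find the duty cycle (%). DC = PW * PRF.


DC = 31.1e-6 * 8647 * 100 = 26.89%

26.89%


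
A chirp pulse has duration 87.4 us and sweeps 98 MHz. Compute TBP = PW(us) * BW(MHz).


TBP = 87.4 * 98 = 8565.2

8565.2


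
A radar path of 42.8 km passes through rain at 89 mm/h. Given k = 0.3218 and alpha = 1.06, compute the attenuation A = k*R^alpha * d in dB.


gamma = 0.3218 * 89^1.06 = 37.492072 dB/km
A = 37.492072 * 42.8 = 1604.66 dB

1604.66 dB


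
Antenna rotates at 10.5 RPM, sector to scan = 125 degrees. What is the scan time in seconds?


t = 125 / (10.5 * 360) * 60 = 1.98 s

1.98 s


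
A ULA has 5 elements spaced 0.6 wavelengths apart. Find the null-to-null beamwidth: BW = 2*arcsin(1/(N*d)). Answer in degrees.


1/(N*d) = 1/(5*0.6) = 0.333333
BW = 2*arcsin(0.333333) = 38.9 degrees

38.9 degrees


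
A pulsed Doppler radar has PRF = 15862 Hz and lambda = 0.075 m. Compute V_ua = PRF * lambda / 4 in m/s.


V_ua = 15862 * 0.075 / 4 = 297.4 m/s

297.4 m/s


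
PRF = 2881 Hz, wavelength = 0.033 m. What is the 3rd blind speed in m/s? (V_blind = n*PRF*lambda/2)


V_blind = 3 * 2881 * 0.033 / 2 = 142.6 m/s

142.6 m/s


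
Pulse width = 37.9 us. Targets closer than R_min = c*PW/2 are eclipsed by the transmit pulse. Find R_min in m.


R_min = 3e8 * 37.9e-6 / 2 = 5685.0 m

5685.0 m


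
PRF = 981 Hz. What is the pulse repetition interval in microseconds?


PRI = 1/981 = 0.001019368 s = 1019.4 us

1019.4 us


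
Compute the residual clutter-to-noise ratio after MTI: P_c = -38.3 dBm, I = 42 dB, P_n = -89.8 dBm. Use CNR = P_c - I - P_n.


CNR = -38.3 - 42 - (-89.8) = 9.5 dB

9.5 dB


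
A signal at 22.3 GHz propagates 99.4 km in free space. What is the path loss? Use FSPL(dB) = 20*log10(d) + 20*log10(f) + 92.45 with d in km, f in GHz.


20*log10(99.4) = 39.95
20*log10(22.3) = 26.97
FSPL = 159.4 dB

159.4 dB


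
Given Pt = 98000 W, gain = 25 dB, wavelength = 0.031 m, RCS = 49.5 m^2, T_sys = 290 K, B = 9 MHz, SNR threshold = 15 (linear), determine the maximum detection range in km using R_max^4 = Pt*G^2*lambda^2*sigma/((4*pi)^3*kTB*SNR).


G_lin = 10^(25/10) = 316.227766
R^4 = 98000 * 316.227766^2 * 0.031^2 * 49.5 / ((4*pi)^3 * 1.38e-23 * 290 * 9000000.0 * 15)
R^4 = 4.34825e17 m^4
R_max = (4.34825e17)^(1/4) = 25679.0 m = 25.7 km

25.7 km


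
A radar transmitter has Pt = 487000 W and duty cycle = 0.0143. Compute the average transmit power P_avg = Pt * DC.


P_avg = 487000 * 0.0143 = 6964.1 W

6964.1 W


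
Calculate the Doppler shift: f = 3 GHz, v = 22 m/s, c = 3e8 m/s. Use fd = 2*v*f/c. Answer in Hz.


fd = 2 * 22 * 3000000000.0 / 3e8 = 440.0 Hz

440.0 Hz


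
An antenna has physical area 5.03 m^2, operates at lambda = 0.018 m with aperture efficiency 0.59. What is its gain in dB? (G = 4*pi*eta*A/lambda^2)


G_linear = 4*pi*0.59*5.03/0.018^2 = 115102.52
G_dB = 10*log10(115102.52) = 50.6 dB

50.6 dB


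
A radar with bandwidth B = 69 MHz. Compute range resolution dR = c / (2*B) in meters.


dR = 3e8 / (2 * 69000000.0) = 2.17 m

2.17 m


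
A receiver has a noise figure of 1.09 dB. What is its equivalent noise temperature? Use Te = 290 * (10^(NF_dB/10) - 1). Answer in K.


NF_lin = 10^(1.09/10) = 1.285287
Te = 290 * (1.285287 - 1) = 82.7 K

82.7 K


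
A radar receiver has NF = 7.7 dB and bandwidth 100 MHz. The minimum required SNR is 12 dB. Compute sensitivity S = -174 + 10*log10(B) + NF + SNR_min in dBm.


10*log10(100000000.0) = 80.0
S = -174 + 80.0 + 7.7 + 12 = -74.3 dBm

-74.3 dBm


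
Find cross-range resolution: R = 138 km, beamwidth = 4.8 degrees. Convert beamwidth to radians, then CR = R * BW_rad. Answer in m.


BW_rad = 0.083775804
CR = 138000 * 0.083775804 = 11561.1 m

11561.1 m


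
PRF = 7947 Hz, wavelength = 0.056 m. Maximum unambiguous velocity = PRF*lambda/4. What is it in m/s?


V_ua = 7947 * 0.056 / 4 = 111.3 m/s

111.3 m/s


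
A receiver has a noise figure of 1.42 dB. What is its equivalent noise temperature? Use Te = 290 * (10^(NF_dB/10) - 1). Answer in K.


NF_lin = 10^(1.42/10) = 1.386756
Te = 290 * (1.386756 - 1) = 112.2 K

112.2 K


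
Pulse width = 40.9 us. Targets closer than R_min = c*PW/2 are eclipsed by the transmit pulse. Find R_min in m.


R_min = 3e8 * 40.9e-6 / 2 = 6135.0 m

6135.0 m


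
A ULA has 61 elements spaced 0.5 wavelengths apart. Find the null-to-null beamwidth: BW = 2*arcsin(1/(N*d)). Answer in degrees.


1/(N*d) = 1/(61*0.5) = 0.032787
BW = 2*arcsin(0.032787) = 3.8 degrees

3.8 degrees


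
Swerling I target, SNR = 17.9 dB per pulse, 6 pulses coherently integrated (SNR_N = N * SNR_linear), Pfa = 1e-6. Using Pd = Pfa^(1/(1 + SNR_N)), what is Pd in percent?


SNR_lin = 10^(17.9/10) = 61.6595
SNR_N = 6 * 61.6595 = 369.957
1/(1 + SNR_N) = 1/370.957 = 0.0026957
Pd = (1e-6)^0.0026957 = 0.96344
Pd = 96.3%

96.3%


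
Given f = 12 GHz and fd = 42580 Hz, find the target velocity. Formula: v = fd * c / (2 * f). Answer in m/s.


v = 42580 * 3e8 / (2 * 12000000000.0) = 532.3 m/s

532.3 m/s


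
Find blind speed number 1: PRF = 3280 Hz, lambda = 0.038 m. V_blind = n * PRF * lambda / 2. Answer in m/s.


V_blind = 1 * 3280 * 0.038 / 2 = 62.3 m/s

62.3 m/s


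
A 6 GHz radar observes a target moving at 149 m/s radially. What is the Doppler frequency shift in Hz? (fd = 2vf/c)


fd = 2 * 149 * 6000000000.0 / 3e8 = 5960.0 Hz

5960.0 Hz


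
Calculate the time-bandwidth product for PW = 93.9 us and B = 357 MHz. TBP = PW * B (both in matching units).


TBP = 93.9 * 357 = 33522.3

33522.3


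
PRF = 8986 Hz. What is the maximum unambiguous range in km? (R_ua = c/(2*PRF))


R_ua = 3e8 / (2 * 8986) = 16692.6 m = 16.7 km

16.7 km


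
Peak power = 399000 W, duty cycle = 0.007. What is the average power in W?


P_avg = 399000 * 0.007 = 2793.0 W

2793.0 W


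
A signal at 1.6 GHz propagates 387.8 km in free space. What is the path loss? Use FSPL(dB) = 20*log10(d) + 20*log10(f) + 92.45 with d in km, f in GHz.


20*log10(387.8) = 51.77
20*log10(1.6) = 4.08
FSPL = 148.3 dB

148.3 dB


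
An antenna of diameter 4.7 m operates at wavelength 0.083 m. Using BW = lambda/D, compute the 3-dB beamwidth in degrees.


BW_rad = 0.083 / 4.7 = 0.01766
BW_deg = 1.01 degrees

1.01 degrees


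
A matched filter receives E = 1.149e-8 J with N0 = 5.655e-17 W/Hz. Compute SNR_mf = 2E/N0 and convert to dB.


SNR_lin = 2 * 1.149e-8 / 5.655e-17 = 4.064e8
SNR_dB = 10*log10(4.064e8) = 86.1 dB

86.1 dB


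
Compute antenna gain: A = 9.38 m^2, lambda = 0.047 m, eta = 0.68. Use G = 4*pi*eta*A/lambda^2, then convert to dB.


G_linear = 4*pi*0.68*9.38/0.047^2 = 36284.9
G_dB = 10*log10(36284.9) = 45.6 dB

45.6 dB


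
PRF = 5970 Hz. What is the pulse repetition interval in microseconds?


PRI = 1/5970 = 0.0001675042 s = 167.5 us

167.5 us


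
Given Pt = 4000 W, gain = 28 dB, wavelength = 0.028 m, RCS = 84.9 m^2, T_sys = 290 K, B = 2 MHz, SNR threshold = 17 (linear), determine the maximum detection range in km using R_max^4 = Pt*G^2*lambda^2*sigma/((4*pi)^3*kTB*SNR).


G_lin = 10^(28/10) = 630.957344
R^4 = 4000 * 630.957344^2 * 0.028^2 * 84.9 / ((4*pi)^3 * 1.38e-23 * 290 * 2000000.0 * 17)
R^4 = 3.92553e17 m^4
R_max = (3.92553e17)^(1/4) = 25030.8 m = 25.0 km

25.0 km


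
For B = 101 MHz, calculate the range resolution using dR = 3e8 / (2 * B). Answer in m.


dR = 3e8 / (2 * 101000000.0) = 1.49 m

1.49 m


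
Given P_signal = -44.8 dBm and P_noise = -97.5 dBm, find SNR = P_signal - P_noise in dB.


SNR = -44.8 - (-97.5) = 52.7 dB

52.7 dB


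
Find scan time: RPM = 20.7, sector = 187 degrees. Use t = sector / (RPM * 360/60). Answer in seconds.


t = 187 / (20.7 * 360) * 60 = 1.51 s

1.51 s


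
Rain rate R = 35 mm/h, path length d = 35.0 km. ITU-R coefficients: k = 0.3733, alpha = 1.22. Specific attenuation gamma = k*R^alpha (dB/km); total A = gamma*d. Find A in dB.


gamma = 0.3733 * 35^1.22 = 28.56413 dB/km
A = 28.56413 * 35.0 = 999.74 dB

999.74 dB


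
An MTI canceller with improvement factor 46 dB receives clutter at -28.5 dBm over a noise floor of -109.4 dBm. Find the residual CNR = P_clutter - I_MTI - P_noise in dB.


CNR = -28.5 - 46 - (-109.4) = 34.9 dB

34.9 dB


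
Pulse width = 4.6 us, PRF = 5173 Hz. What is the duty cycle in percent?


DC = 4.6e-6 * 5173 * 100 = 2.38%

2.38%


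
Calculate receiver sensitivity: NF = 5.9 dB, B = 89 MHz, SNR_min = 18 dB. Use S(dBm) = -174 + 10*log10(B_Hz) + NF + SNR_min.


10*log10(89000000.0) = 79.49
S = -174 + 79.49 + 5.9 + 18 = -70.6 dBm

-70.6 dBm


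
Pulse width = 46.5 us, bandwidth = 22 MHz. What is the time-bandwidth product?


TBP = 46.5 * 22 = 1023.0

1023.0


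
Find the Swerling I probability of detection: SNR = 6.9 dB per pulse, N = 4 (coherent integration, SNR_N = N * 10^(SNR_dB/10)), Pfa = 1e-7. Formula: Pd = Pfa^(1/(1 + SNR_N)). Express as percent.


SNR_lin = 10^(6.9/10) = 4.89779
SNR_N = 4 * 4.89779 = 19.59116
1/(1 + SNR_N) = 1/20.59116 = 0.0485645
Pd = (1e-7)^0.0485645 = 0.45714
Pd = 45.7%

45.7%


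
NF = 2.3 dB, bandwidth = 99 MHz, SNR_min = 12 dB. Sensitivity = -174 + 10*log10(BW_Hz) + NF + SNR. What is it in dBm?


10*log10(99000000.0) = 79.96
S = -174 + 79.96 + 2.3 + 12 = -79.7 dBm

-79.7 dBm


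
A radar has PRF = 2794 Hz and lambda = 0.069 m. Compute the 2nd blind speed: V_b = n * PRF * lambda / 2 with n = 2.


V_blind = 2 * 2794 * 0.069 / 2 = 192.8 m/s

192.8 m/s


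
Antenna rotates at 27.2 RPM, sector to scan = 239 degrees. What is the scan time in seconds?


t = 239 / (27.2 * 360) * 60 = 1.46 s

1.46 s


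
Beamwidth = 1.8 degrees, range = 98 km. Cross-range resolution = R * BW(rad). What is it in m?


BW_rad = 0.031415927
CR = 98000 * 0.031415927 = 3078.8 m

3078.8 m


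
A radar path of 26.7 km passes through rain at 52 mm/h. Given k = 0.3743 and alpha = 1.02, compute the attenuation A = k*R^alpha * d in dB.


gamma = 0.3743 * 52^1.02 = 21.064116 dB/km
A = 21.064116 * 26.7 = 562.41 dB

562.41 dB


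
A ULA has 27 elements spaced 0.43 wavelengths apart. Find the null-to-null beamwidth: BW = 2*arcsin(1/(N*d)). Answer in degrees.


1/(N*d) = 1/(27*0.43) = 0.086133
BW = 2*arcsin(0.086133) = 9.9 degrees

9.9 degrees


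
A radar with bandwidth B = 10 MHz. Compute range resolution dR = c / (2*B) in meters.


dR = 3e8 / (2 * 10000000.0) = 15.0 m

15.0 m


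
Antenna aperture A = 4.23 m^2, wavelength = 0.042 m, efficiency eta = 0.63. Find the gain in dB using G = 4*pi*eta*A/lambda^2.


G_linear = 4*pi*0.63*4.23/0.042^2 = 18984.2
G_dB = 10*log10(18984.2) = 42.8 dB

42.8 dB


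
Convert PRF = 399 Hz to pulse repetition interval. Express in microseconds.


PRI = 1/399 = 0.0025062657 s = 2506.3 us

2506.3 us


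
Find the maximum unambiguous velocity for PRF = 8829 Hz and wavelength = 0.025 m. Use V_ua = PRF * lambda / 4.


V_ua = 8829 * 0.025 / 4 = 55.2 m/s

55.2 m/s


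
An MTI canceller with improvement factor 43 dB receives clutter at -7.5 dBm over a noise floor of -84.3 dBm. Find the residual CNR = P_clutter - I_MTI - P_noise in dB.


CNR = -7.5 - 43 - (-84.3) = 33.8 dB

33.8 dB


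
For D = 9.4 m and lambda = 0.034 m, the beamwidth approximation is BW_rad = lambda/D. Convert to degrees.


BW_rad = 0.034 / 9.4 = 0.003617
BW_deg = 0.21 degrees

0.21 degrees


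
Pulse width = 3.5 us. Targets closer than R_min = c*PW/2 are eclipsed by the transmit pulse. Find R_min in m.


R_min = 3e8 * 3.5e-6 / 2 = 525.0 m

525.0 m


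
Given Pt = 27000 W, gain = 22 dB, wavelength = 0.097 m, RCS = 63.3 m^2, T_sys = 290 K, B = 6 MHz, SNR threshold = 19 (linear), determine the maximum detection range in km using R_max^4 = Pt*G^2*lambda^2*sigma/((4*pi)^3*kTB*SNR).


G_lin = 10^(22/10) = 158.489319
R^4 = 27000 * 158.489319^2 * 0.097^2 * 63.3 / ((4*pi)^3 * 1.38e-23 * 290 * 6000000.0 * 19)
R^4 = 4.46169e17 m^4
R_max = (4.46169e17)^(1/4) = 25844.9 m = 25.8 km

25.8 km


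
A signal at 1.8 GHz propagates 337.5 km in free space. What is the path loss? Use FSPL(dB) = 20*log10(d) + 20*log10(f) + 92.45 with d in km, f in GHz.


20*log10(337.5) = 50.57
20*log10(1.8) = 5.11
FSPL = 148.1 dB

148.1 dB


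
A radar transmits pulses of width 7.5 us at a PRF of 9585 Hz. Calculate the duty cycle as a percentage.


DC = 7.5e-6 * 9585 * 100 = 7.19%

7.19%


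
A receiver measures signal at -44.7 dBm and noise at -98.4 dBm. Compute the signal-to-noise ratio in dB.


SNR = -44.7 - (-98.4) = 53.7 dB

53.7 dB


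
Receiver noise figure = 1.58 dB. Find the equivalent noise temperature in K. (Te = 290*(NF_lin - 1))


NF_lin = 10^(1.58/10) = 1.438799
Te = 290 * (1.438799 - 1) = 127.3 K

127.3 K


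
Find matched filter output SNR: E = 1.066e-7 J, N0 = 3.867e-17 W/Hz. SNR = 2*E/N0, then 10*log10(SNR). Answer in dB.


SNR_lin = 2 * 1.066e-7 / 3.867e-17 = 5.513e9
SNR_dB = 10*log10(5.513e9) = 97.4 dB

97.4 dB


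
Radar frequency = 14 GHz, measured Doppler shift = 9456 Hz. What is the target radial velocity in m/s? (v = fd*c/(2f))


v = 9456 * 3e8 / (2 * 14000000000.0) = 101.3 m/s

101.3 m/s


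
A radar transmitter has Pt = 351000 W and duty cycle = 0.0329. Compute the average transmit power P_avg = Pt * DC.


P_avg = 351000 * 0.0329 = 11547.9 W

11547.9 W


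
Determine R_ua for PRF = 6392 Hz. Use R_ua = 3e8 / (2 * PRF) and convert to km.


R_ua = 3e8 / (2 * 6392) = 23466.8 m = 23.5 km

23.5 km


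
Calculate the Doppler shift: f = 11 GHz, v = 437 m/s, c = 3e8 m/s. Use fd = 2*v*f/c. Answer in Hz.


fd = 2 * 437 * 11000000000.0 / 3e8 = 32046.7 Hz

32046.7 Hz


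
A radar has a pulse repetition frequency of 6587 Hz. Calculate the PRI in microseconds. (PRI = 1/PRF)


PRI = 1/6587 = 0.0001518142 s = 151.8 us

151.8 us


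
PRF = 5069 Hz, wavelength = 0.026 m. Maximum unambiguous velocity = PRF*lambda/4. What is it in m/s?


V_ua = 5069 * 0.026 / 4 = 32.9 m/s

32.9 m/s


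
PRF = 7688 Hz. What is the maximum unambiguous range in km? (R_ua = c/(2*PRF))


R_ua = 3e8 / (2 * 7688) = 19510.9 m = 19.5 km

19.5 km


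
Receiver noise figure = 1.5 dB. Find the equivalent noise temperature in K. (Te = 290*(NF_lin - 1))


NF_lin = 10^(1.5/10) = 1.412538
Te = 290 * (1.412538 - 1) = 119.6 K

119.6 K


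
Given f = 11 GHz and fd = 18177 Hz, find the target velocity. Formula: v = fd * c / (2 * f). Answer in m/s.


v = 18177 * 3e8 / (2 * 11000000000.0) = 247.9 m/s

247.9 m/s


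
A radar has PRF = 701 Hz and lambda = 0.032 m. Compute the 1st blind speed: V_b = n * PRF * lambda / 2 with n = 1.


V_blind = 1 * 701 * 0.032 / 2 = 11.2 m/s

11.2 m/s


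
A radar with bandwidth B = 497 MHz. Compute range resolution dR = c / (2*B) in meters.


dR = 3e8 / (2 * 497000000.0) = 0.3 m

0.3 m


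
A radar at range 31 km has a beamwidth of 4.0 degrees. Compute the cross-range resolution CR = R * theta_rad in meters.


BW_rad = 0.06981317
CR = 31000 * 0.06981317 = 2164.2 m

2164.2 m


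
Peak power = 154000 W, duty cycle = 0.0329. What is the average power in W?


P_avg = 154000 * 0.0329 = 5066.6 W

5066.6 W


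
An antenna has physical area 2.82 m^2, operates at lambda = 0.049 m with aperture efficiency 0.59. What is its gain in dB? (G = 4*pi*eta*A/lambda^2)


G_linear = 4*pi*0.59*2.82/0.049^2 = 8708.01
G_dB = 10*log10(8708.01) = 39.4 dB

39.4 dB


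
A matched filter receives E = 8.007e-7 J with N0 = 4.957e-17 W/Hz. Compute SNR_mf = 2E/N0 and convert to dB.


SNR_lin = 2 * 8.007e-7 / 4.957e-17 = 3.231e10
SNR_dB = 10*log10(3.231e10) = 105.1 dB

105.1 dB


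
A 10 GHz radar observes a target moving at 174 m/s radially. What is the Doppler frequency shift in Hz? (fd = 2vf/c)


fd = 2 * 174 * 10000000000.0 / 3e8 = 11600.0 Hz

11600.0 Hz


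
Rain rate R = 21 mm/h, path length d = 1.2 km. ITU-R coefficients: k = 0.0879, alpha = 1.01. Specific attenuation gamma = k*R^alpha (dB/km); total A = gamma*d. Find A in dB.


gamma = 0.0879 * 21^1.01 = 1.902963 dB/km
A = 1.902963 * 1.2 = 2.28 dB

2.28 dB


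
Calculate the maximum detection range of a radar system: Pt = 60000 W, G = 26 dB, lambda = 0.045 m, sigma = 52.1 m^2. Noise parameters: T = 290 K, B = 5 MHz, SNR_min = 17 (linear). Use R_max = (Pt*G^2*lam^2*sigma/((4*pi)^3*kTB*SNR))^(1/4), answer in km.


G_lin = 10^(26/10) = 398.107171
R^4 = 60000 * 398.107171^2 * 0.045^2 * 52.1 / ((4*pi)^3 * 1.38e-23 * 290 * 5000000.0 * 17)
R^4 = 1.48624e18 m^4
R_max = (1.48624e18)^(1/4) = 34915.8 m = 34.9 km

34.9 km


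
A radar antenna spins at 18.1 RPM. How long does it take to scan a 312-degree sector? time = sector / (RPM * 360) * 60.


t = 312 / (18.1 * 360) * 60 = 2.87 s

2.87 s


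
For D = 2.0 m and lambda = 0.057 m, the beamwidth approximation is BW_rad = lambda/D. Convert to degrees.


BW_rad = 0.057 / 2.0 = 0.0285
BW_deg = 1.63 degrees

1.63 degrees


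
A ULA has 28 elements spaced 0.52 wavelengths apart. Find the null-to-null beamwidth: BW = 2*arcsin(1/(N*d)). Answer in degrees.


1/(N*d) = 1/(28*0.52) = 0.068681
BW = 2*arcsin(0.068681) = 7.9 degrees

7.9 degrees


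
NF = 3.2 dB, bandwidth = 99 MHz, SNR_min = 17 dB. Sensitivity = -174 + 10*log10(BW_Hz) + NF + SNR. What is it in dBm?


10*log10(99000000.0) = 79.96
S = -174 + 79.96 + 3.2 + 17 = -73.8 dBm

-73.8 dBm


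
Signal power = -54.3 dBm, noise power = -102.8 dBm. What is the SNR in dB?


SNR = -54.3 - (-102.8) = 48.5 dB

48.5 dB


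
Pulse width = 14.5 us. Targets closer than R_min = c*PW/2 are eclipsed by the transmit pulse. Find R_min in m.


R_min = 3e8 * 14.5e-6 / 2 = 2175.0 m

2175.0 m


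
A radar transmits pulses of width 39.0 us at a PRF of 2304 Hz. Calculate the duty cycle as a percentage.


DC = 39.0e-6 * 2304 * 100 = 8.99%

8.99%


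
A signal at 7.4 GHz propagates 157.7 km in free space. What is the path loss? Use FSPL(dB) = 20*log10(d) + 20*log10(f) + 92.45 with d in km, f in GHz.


20*log10(157.7) = 43.96
20*log10(7.4) = 17.38
FSPL = 153.8 dB

153.8 dB


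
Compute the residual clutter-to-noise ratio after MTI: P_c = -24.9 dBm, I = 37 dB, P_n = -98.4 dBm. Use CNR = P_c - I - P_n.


CNR = -24.9 - 37 - (-98.4) = 36.5 dB

36.5 dB


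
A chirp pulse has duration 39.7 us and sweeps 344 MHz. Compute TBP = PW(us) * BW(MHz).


TBP = 39.7 * 344 = 13656.8

13656.8


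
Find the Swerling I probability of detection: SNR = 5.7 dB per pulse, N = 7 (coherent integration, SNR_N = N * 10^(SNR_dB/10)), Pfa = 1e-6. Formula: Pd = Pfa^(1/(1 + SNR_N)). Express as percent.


SNR_lin = 10^(5.7/10) = 3.71535
SNR_N = 7 * 3.71535 = 26.00745
1/(1 + SNR_N) = 1/27.00745 = 0.0370268
Pd = (1e-6)^0.0370268 = 0.59957
Pd = 60.0%

60.0%


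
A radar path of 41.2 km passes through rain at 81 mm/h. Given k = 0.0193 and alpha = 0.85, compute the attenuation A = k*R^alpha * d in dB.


gamma = 0.0193 * 81^0.85 = 0.808667 dB/km
A = 0.808667 * 41.2 = 33.32 dB

33.32 dB


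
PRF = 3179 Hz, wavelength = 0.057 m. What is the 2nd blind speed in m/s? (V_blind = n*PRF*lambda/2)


V_blind = 2 * 3179 * 0.057 / 2 = 181.2 m/s

181.2 m/s


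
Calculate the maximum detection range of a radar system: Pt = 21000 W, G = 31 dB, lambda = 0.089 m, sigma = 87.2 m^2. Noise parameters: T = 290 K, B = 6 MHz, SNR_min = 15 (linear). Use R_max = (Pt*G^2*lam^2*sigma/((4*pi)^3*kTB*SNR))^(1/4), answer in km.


G_lin = 10^(31/10) = 1258.925412
R^4 = 21000 * 1258.925412^2 * 0.089^2 * 87.2 / ((4*pi)^3 * 1.38e-23 * 290 * 6000000.0 * 15)
R^4 = 3.21637e19 m^4
R_max = (3.21637e19)^(1/4) = 75308.1 m = 75.3 km

75.3 km


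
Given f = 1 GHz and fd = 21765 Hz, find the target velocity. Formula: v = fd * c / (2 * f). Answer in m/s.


v = 21765 * 3e8 / (2 * 1000000000.0) = 3264.8 m/s

3264.8 m/s


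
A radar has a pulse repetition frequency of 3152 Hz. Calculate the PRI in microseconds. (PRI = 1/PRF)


PRI = 1/3152 = 0.0003172589 s = 317.3 us

317.3 us


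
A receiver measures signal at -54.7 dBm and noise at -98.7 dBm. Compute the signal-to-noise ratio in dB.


SNR = -54.7 - (-98.7) = 44.0 dB

44.0 dB


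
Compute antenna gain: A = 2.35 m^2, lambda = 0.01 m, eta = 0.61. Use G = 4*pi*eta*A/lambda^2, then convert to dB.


G_linear = 4*pi*0.61*2.35/0.01^2 = 180138.92
G_dB = 10*log10(180138.92) = 52.6 dB

52.6 dB


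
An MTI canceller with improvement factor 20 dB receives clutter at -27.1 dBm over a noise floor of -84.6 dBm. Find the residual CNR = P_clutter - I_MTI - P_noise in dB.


CNR = -27.1 - 20 - (-84.6) = 37.5 dB

37.5 dB


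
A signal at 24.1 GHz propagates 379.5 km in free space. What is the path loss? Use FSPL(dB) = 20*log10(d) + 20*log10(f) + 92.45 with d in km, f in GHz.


20*log10(379.5) = 51.58
20*log10(24.1) = 27.64
FSPL = 171.7 dB

171.7 dB


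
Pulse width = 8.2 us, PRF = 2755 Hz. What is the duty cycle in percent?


DC = 8.2e-6 * 2755 * 100 = 2.26%

2.26%


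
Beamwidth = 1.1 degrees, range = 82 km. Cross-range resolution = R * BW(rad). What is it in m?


BW_rad = 0.019198622
CR = 82000 * 0.019198622 = 1574.3 m

1574.3 m


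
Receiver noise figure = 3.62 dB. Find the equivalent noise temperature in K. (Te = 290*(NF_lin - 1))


NF_lin = 10^(3.62/10) = 2.301442
Te = 290 * (2.301442 - 1) = 377.4 K

377.4 K


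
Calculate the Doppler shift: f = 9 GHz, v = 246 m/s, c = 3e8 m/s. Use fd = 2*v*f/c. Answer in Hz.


fd = 2 * 246 * 9000000000.0 / 3e8 = 14760.0 Hz

14760.0 Hz


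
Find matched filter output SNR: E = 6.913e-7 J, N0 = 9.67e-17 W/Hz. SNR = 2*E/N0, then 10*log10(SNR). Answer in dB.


SNR_lin = 2 * 6.913e-7 / 9.67e-17 = 1.43e10
SNR_dB = 10*log10(1.43e10) = 101.6 dB

101.6 dB


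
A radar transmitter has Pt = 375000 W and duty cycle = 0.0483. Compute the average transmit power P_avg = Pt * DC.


P_avg = 375000 * 0.0483 = 18112.5 W

18112.5 W


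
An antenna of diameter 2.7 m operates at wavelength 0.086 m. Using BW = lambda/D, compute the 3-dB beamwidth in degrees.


BW_rad = 0.086 / 2.7 = 0.031852
BW_deg = 1.82 degrees

1.82 degrees


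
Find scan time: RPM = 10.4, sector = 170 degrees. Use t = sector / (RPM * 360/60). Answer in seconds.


t = 170 / (10.4 * 360) * 60 = 2.72 s

2.72 s


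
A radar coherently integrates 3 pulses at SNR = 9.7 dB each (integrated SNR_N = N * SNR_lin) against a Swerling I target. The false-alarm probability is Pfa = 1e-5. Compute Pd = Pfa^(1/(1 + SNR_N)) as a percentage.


SNR_lin = 10^(9.7/10) = 9.33254
SNR_N = 3 * 9.33254 = 27.99762
1/(1 + SNR_N) = 1/28.99762 = 0.0344856
Pd = (1e-5)^0.0344856 = 0.67231
Pd = 67.2%

67.2%


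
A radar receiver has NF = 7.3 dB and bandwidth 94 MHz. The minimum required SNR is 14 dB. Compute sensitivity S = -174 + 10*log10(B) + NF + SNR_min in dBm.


10*log10(94000000.0) = 79.73
S = -174 + 79.73 + 7.3 + 14 = -73.0 dBm

-73.0 dBm


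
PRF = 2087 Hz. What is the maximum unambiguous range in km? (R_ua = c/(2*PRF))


R_ua = 3e8 / (2 * 2087) = 71873.5 m = 71.9 km

71.9 km


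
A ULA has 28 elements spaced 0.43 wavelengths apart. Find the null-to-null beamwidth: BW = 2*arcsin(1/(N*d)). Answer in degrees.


1/(N*d) = 1/(28*0.43) = 0.083056
BW = 2*arcsin(0.083056) = 9.5 degrees

9.5 degrees


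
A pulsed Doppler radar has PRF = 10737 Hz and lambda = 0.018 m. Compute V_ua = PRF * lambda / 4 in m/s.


V_ua = 10737 * 0.018 / 4 = 48.3 m/s

48.3 m/s


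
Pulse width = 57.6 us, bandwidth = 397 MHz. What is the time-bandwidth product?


TBP = 57.6 * 397 = 22867.2

22867.2


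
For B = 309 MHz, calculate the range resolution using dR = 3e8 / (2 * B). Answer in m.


dR = 3e8 / (2 * 309000000.0) = 0.49 m

0.49 m


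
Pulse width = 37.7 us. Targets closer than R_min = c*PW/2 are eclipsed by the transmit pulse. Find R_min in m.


R_min = 3e8 * 37.7e-6 / 2 = 5655.0 m

5655.0 m


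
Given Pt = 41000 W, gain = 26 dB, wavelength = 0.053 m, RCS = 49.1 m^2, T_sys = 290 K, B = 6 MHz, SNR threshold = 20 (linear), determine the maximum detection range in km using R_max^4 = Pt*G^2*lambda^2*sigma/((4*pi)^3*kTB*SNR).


G_lin = 10^(26/10) = 398.107171
R^4 = 41000 * 398.107171^2 * 0.053^2 * 49.1 / ((4*pi)^3 * 1.38e-23 * 290 * 6000000.0 * 20)
R^4 = 9.40436e17 m^4
R_max = (9.40436e17)^(1/4) = 31141.0 m = 31.1 km

31.1 km


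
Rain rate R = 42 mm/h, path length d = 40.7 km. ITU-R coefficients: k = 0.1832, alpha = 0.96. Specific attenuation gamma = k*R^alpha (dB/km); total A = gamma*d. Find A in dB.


gamma = 0.1832 * 42^0.96 = 6.625899 dB/km
A = 6.625899 * 40.7 = 269.67 dB

269.67 dB


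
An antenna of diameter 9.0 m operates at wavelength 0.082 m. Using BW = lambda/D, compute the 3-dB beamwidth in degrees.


BW_rad = 0.082 / 9.0 = 0.009111
BW_deg = 0.52 degrees

0.52 degrees


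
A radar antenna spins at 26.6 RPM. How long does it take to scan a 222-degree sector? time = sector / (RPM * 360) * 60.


t = 222 / (26.6 * 360) * 60 = 1.39 s

1.39 s


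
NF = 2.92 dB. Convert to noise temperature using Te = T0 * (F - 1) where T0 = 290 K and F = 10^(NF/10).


NF_lin = 10^(2.92/10) = 1.958845
Te = 290 * (1.958845 - 1) = 278.1 K

278.1 K


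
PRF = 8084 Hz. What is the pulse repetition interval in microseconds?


PRI = 1/8084 = 0.0001237011 s = 123.7 us

123.7 us


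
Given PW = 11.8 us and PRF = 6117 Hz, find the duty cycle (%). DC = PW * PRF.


DC = 11.8e-6 * 6117 * 100 = 7.22%

7.22%


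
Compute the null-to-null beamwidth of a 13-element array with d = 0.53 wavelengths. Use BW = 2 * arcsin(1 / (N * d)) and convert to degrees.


1/(N*d) = 1/(13*0.53) = 0.145138
BW = 2*arcsin(0.145138) = 16.7 degrees

16.7 degrees
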